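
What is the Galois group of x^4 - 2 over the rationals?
4T3: D_4

The polynomial is an irreducible quartic over Q and its discriminant is -2048, which is not a perfect square, so the Galois group is not contained in A_4. The resolvent cubic y^3 + 8*y has exactly one rational root, so the Galois group is C_4 or D_4. The quartic remains irreducible over Q(sqrt(disc)), so the group is D_4.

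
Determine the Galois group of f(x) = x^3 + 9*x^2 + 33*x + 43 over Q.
3T2: S_3

The polynomial is an irreducible cubic over Q and its discriminant is -972, which is not a perfect square. For an irreducible cubic, a non-square discriminant gives Galois group S_3.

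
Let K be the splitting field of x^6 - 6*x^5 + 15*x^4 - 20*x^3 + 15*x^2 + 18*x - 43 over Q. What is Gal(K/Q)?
The polynomial f is an irreducible sextic over Q, so G = Gal(f/Q) is one of the 16 transitive subgroups 6T1, ..., 6T16 of S_6. The discriminant of f is 746496000000 = 864000^2, a perfect square, so G is contained in A_6. The transitive groups of degree 6 contained in A_6 are: A_4 (6T4, order 12), S_4 (6T7, order 24), (C_3 x C_3) : C_4 (6T10, order 36), PSL(2,5) (6T12, order 60), A_6 (6T15, order 360). By Dedekind's theorem, for a prime p not dividing disc(f) the degrees of the irreducible factors of f mod p form the cycle type of an element of G. Factoring f modulo the 6 such primes p <= 23 (skipping 2, 3, 5, which divide the discriminant), each new pattern first appears at: mod 7: f = (x + 2)(x^5 + 6x^4 + 3x^3 + 2x^2 + 4x + 3), pattern 5+1; mod 23: f = (x + 6)(x + 11)(x + 20)(x^3 + 3x^2 + 4x + 8), pattern 3+1+1+1. No other pattern occurs in this range, so the set of observed cycle types is {5+1, 3+1+1+1}. Among the candidates above, the only group containing elements of all these cycle types is A_6 (6T15) — each of A_4 (6T4), S_4 (6T7), (C_3 x C_3) : C_4 (6T10), PSL(2,5) (6T12) lacks at least one of them. Hence G = A_6 (6T15), of order 360.

A_6 (order 360)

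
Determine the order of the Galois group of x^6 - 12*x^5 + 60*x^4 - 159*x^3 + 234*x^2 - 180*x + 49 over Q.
36

The degree of the splitting field over Q equals the order of the Galois group, so first determine the group. The polynomial f is an irreducible sextic over Q, so G = Gal(f/Q) is one of the 16 transitive subgroups 6T1, ..., 6T16 of S_6. The discriminant of f is 871199469, which is not a perfect square, so G is not contained in A_6. The transitive groups of degree 6 not contained in A_6 are: C_6 (6T1, order 6), S_3 (6T2, order 6), D_6 (6T3, order 12), C_3 x S_3 (6T5, order 18), A_4 x C_2 (6T6, order 24), S_4 (6T8, order 24), S_3 x S_3 (6T9, order 36), S_4 x C_2 (6T11, order 48), (S_3 x S_3) : C_2 (6T13, order 72), PGL(2,5) (6T14, order 120), S_6 (6T16, order 720). By Dedekind's theorem, for a prime p not dividing disc(f) the degrees of the irreducible factors of f mod p form the cycle type of an element of G. Factoring f modulo the 16 such primes p <= 67 (skipping 3, 7, 29, which divide the discriminant), each new pattern first appears at: mod 2: f = (x^6 + x^3 + 1), pattern 6; mod 5: f = (x + 1)(x + 2)(x^2 + 2x + 3)(x^2 + 3x + 4), pattern 2+2+1+1; mod 13: f = (x + 5)(x + 6)(x + 9)(x^3 + 7x^2 + 12x + 1), pattern 3+1+1+1; mod 19: f = (x^2 + 6)(x^2 + 2x + 5)(x^2 + 5x + 1), pattern 2+2+2; mod 67: f = (x^3 + 61x^2 + 12x + 11)(x^3 + 61x^2 + 12x + 41), pattern 3+3. No other pattern occurs in this range, so the set of observed cycle types is {6, 2+2+1+1, 3+1+1+1, 2+2+2, 3+3}. The candidates containing elements of all these cycle types are S_3 x S_3 (6T9) of order 36, (S_3 x S_3) : C_2 (6T13) of order 72, S_6 (6T16) of order 720; the others are excluded. The observed types are precisely the cycle types that occur in S_3 x S_3 (6T9) (apart from the identity). Each of the other remaining candidates has further cycle types, and by the Chebotarev density theorem the matching factorization patterns would occur for a proportion of primes equal to their share of the group: (S_3 x S_3) : C_2 (6T13) additionally contains elements of type 4+2, 3+2+1, 2+1+1+1+1 (36 of its 72 elements, about 50% of primes); S_6 (6T16) additionally contains elements of type 5+1, 4+2, 4+1+1, 3+2+1, 2+1+1+1+1 (459 of its 720 elements, about 64% of primes). None of the 16 primes tested shows any such pattern (for each of these groups the chance of that is below 10^-4), which rules them out. Hence G = S_3 x S_3 (6T9), of order 36. The Galois group S_3 x S_3 (6T9) has order 36, so the splitting field has degree 36 over Q.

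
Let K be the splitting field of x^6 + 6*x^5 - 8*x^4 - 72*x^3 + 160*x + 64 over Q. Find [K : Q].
6

The degree of the splitting field over Q equals the order of the Galois group, so first determine the group. The polynomial f is an irreducible sextic over Q, so G = Gal(f/Q) is one of the 16 transitive subgroups 6T1, ..., 6T16 of S_6. The discriminant of f is 870211913777152, which is not a perfect square, so G is not contained in A_6. The transitive groups of degree 6 not contained in A_6 are: C_6 (6T1, order 6), S_3 (6T2, order 6), D_6 (6T3, order 12), C_3 x S_3 (6T5, order 18), A_4 x C_2 (6T6, order 24), S_4 (6T8, order 24), S_3 x S_3 (6T9, order 36), S_4 x C_2 (6T11, order 48), (S_3 x S_3) : C_2 (6T13, order 72), PGL(2,5) (6T14, order 120), S_6 (6T16, order 720). By Dedekind's theorem, for a prime p not dividing disc(f) the degrees of the irreducible factors of f mod p form the cycle type of an element of G. Factoring f modulo the 23 such primes p <= 97 (skipping 2, 37, which divide the discriminant), each new pattern first appears at: mod 3: f = (x^3 + x^2 + 2)(x^3 + 2x^2 + 2x + 2), pattern 3+3; mod 5: f = (x^2 + 3)(x^2 + 2x + 4)(x^2 + 4x + 2), pattern 2+2+2; mod 67: f = (x + 6)(x + 7)(x + 31)(x + 38)(x + 62)(x + 63), pattern 1+1+1+1+1+1. No other pattern occurs in this range, so the set of observed cycle types is {3+3, 2+2+2, 1+1+1+1+1+1}. The candidates containing elements of all these cycle types are C_6 (6T1) of order 6, S_3 (6T2) of order 6, D_6 (6T3) of order 12, C_3 x S_3 (6T5) of order 18, A_4 x C_2 (6T6) of order 24, S_4 (6T8) of order 24, S_3 x S_3 (6T9) of order 36, S_4 x C_2 (6T11) of order 48, (S_3 x S_3) : C_2 (6T13) of order 72, PGL(2,5) (6T14) of order 120, S_6 (6T16) of order 720; the others are excluded. The observed types are precisely the cycle types that occur in S_3 (6T2). Each of the other remaining candidates has further cycle types, and by the Chebotarev density theorem the matching factorization patterns would occur for a proportion of primes equal to their share of the group: C_6 (6T1) additionally contains elements of type 6 (2 of its 6 elements, about 33% of primes); D_6 (6T3) additionally contains elements of type 6, 2+2+1+1 (5 of its 12 elements, about 42% of primes); C_3 x S_3 (6T5) additionally contains elements of type 6, 3+1+1+1 (10 of its 18 elements, about 56% of primes); A_4 x C_2 (6T6) additionally contains elements of type 6, 2+2+1+1, 2+1+1+1+1 (14 of its 24 elements, about 58% of primes); S_4 (6T8) additionally contains elements of type 4+1+1, 2+2+1+1 (9 of its 24 elements, about 38% of primes); S_3 x S_3 (6T9) additionally contains elements of type 6, 3+1+1+1, 2+2+1+1 (25 of its 36 elements, about 69% of primes); S_4 x C_2 (6T11) additionally contains elements of type 6, 4+2, 4+1+1, 2+2+1+1, 2+1+1+1+1 (32 of its 48 elements, about 67% of primes); (S_3 x S_3) : C_2 (6T13) additionally contains elements of type 6, 4+2, 3+2+1, 3+1+1+1, 2+2+1+1, 2+1+1+1+1 (61 of its 72 elements, about 85% of primes); PGL(2,5) (6T14) additionally contains elements of type 6, 5+1, 4+1+1, 2+2+1+1 (89 of its 120 elements, about 74% of primes); S_6 (6T16) additionally contains elements of type 6, 5+1, 4+2, 4+1+1, 3+2+1, 3+1+1+1, 2+2+1+1, 2+1+1+1+1 (664 of its 720 elements, about 92% of primes). None of the 23 primes tested shows any such pattern (for each of these groups the chance of that is below 10^-4), which rules them out. Hence G = S_3 (6T2), of order 6. The Galois group S_3 (6T2) has order 6, so the splitting field has degree 6 over Q.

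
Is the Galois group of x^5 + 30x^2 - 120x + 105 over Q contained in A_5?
The polynomial is irreducible of degree 5 over Q. Its discriminant is 425503125, which is not a perfect square. A Galois group lies in the alternating group exactly when the discriminant is a square in Q, so the Galois group (F_20) is not contained in A_5.

No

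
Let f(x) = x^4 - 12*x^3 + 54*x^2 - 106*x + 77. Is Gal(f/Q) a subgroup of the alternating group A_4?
No

The polynomial is irreducible of degree 4 over Q. Its discriminant is 1616, which is not a perfect square. A Galois group lies in the alternating group exactly when the discriminant is a square in Q, so the Galois group (S_4) is not contained in A_4.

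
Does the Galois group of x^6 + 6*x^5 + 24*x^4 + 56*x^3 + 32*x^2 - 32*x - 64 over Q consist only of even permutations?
No

The polynomial is irreducible of degree 6 over Q. Its discriminant is 870211913777152, which is not a perfect square. A Galois group lies in the alternating group exactly when the discriminant is a square in Q, so the Galois group (S_4) is not contained in A_6.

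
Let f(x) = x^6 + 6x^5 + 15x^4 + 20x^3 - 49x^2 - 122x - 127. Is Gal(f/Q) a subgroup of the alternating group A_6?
The polynomial is irreducible of degree 6 over Q. Its discriminant is 3603718079512576 = 60030976^2, a perfect square. A Galois group lies in the alternating group exactly when the discriminant is a square in Q, so the Galois group (S_4) is contained in A_6.

Yes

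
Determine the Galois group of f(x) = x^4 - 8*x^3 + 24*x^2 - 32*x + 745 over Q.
4T2: V_4

The polynomial is an irreducible quartic over Q and its discriminant is 99179645184 = 314928^2, a perfect square, so the Galois group is contained in A_4. The resolvent cubic y^3 - 24*y^2 - 2724*y + 22816 splits completely over Q, which gives the Klein four-group V_4.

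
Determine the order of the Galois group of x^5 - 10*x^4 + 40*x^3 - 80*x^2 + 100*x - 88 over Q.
The degree of the splitting field over Q equals the order of the Galois group, so first determine the group. The polynomial f is an irreducible quintic over Q, so G = Gal(f/Q) is a transitive subgroup of S_5: one of C_5 (5T1, order 5), D_5 (5T2, order 10), F_20 (5T3, order 20), A_5 (5T4, order 60) or S_5 (5T5, order 120). The discriminant of f is 1024000000 = 32000^2, a perfect square, so G is contained in A_5. The transitive groups of degree 5 contained in A_5 are: C_5 (5T1, order 5), D_5 (5T2, order 10), A_5 (5T4, order 60). By Dedekind's theorem, for a prime p not dividing disc(f) the degrees of the irreducible factors of f mod p form the cycle type of an element of G. Factoring f modulo the 2 such primes p <= 7 (skipping 2, 5, which divide the discriminant), each new pattern first appears at: mod 3: f = (x^5 + 2x^4 + x^3 + x^2 + x + 2), pattern 5; mod 7: f = (x + 2)(x + 3)(x^3 + 6x^2 + 4x + 4), pattern 3+1+1. No other pattern occurs in this range, so the set of observed cycle types is {5, 3+1+1}. Among the candidates above, the only group containing elements of all these cycle types is A_5 (5T4) — each of C_5 (5T1), D_5 (5T2) lacks at least one of them. Hence G = A_5 (5T4), of order 60. The Galois group A_5 (5T4) has order 60, so the splitting field has degree 60 over Q.

60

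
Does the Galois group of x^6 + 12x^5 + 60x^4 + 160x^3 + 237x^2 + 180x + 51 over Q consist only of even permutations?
The polynomial is irreducible of degree 6 over Q. Its discriminant is 419904 = 648^2, a perfect square. A Galois group lies in the alternating group exactly when the discriminant is a square in Q, so the Galois group (A_4) is contained in A_6.

Yes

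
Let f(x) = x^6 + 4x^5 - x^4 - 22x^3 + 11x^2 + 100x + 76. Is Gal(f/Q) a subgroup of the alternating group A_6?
The polynomial is irreducible of degree 6 over Q. Its discriminant is 90962560000 = 301600^2, a perfect square. A Galois group lies in the alternating group exactly when the discriminant is a square in Q, so the Galois group ((C_3 x C_3) : C_4) is contained in A_6.

Yes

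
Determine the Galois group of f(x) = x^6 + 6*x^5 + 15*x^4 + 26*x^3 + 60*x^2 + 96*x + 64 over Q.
6T2: S_3

The polynomial f is an irreducible sextic over Q, so G = Gal(f/Q) is one of the 16 transitive subgroups 6T1, ..., 6T16 of S_6. The discriminant of f is -1160950579200, which is not a perfect square, so G is not contained in A_6. The transitive groups of degree 6 not contained in A_6 are: C_6 (6T1, order 6), S_3 (6T2, order 6), D_6 (6T3, order 12), C_3 x S_3 (6T5, order 18), A_4 x C_2 (6T6, order 24), S_4 (6T8, order 24), S_3 x S_3 (6T9, order 36), S_4 x C_2 (6T11, order 48), (S_3 x S_3) : C_2 (6T13, order 72), PGL(2,5) (6T14, order 120), S_6 (6T16, order 720). By Dedekind's theorem, for a prime p not dividing disc(f) the degrees of the irreducible factors of f mod p form the cycle type of an element of G. Factoring f modulo the 23 such primes p <= 101 (skipping 2, 3, 5, which divide the discriminant), each new pattern first appears at: mod 7: f = (x^3 + 3x^2 + 2x + 5)(x^3 + 3x^2 + 4x + 3), pattern 3+3; mod 11: f = (x^2 + 4)(x^2 + 8x + 6)(x^2 + 9x + 10), pattern 2+2+2; mod 61: f = (x + 25)(x + 27)(x + 44)(x + 48)(x + 50)(x + 56), pattern 1+1+1+1+1+1. No other pattern occurs in this range, so the set of observed cycle types is {3+3, 2+2+2, 1+1+1+1+1+1}. The candidates containing elements of all these cycle types are C_6 (6T1) of order 6, S_3 (6T2) of order 6, D_6 (6T3) of order 12, C_3 x S_3 (6T5) of order 18, A_4 x C_2 (6T6) of order 24, S_4 (6T8) of order 24, S_3 x S_3 (6T9) of order 36, S_4 x C_2 (6T11) of order 48, (S_3 x S_3) : C_2 (6T13) of order 72, PGL(2,5) (6T14) of order 120, S_6 (6T16) of order 720; the others are excluded. The observed types are precisely the cycle types that occur in S_3 (6T2). Each of the other remaining candidates has further cycle types, and by the Chebotarev density theorem the matching factorization patterns would occur for a proportion of primes equal to their share of the group: C_6 (6T1) additionally contains elements of type 6 (2 of its 6 elements, about 33% of primes); D_6 (6T3) additionally contains elements of type 6, 2+2+1+1 (5 of its 12 elements, about 42% of primes); C_3 x S_3 (6T5) additionally contains elements of type 6, 3+1+1+1 (10 of its 18 elements, about 56% of primes); A_4 x C_2 (6T6) additionally contains elements of type 6, 2+2+1+1, 2+1+1+1+1 (14 of its 24 elements, about 58% of primes); S_4 (6T8) additionally contains elements of type 4+1+1, 2+2+1+1 (9 of its 24 elements, about 38% of primes); S_3 x S_3 (6T9) additionally contains elements of type 6, 3+1+1+1, 2+2+1+1 (25 of its 36 elements, about 69% of primes); S_4 x C_2 (6T11) additionally contains elements of type 6, 4+2, 4+1+1, 2+2+1+1, 2+1+1+1+1 (32 of its 48 elements, about 67% of primes); (S_3 x S_3) : C_2 (6T13) additionally contains elements of type 6, 4+2, 3+2+1, 3+1+1+1, 2+2+1+1, 2+1+1+1+1 (61 of its 72 elements, about 85% of primes); PGL(2,5) (6T14) additionally contains elements of type 6, 5+1, 4+1+1, 2+2+1+1 (89 of its 120 elements, about 74% of primes); S_6 (6T16) additionally contains elements of type 6, 5+1, 4+2, 4+1+1, 3+2+1, 3+1+1+1, 2+2+1+1, 2+1+1+1+1 (664 of its 720 elements, about 92% of primes). None of the 23 primes tested shows any such pattern (for each of these groups the chance of that is below 10^-4), which rules them out. Hence G = S_3 (6T2), of order 6.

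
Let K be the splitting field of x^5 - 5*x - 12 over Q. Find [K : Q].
The degree of the splitting field over Q equals the order of the Galois group, so first determine the group. The polynomial f is an irreducible quintic over Q, so G = Gal(f/Q) is a transitive subgroup of S_5: one of C_5 (5T1, order 5), D_5 (5T2, order 10), F_20 (5T3, order 20), A_5 (5T4, order 60) or S_5 (5T5, order 120). The discriminant of f is 64000000 = 8000^2, a perfect square, so G is contained in A_5. The transitive groups of degree 5 contained in A_5 are: C_5 (5T1, order 5), D_5 (5T2, order 10), A_5 (5T4, order 60). By Dedekind's theorem, for a prime p not dividing disc(f) the degrees of the irreducible factors of f mod p form the cycle type of an element of G. Factoring f modulo the 23 such primes p <= 97 (skipping 2, 5, which divide the discriminant), each new pattern first appears at: mod 3: f = (x)(x^2 + x + 2)(x^2 + 2x + 2), pattern 2+2+1; mod 7: f = (x^5 + 2x + 2), pattern 5. No other pattern occurs in this range, so the set of observed cycle types is {2+2+1, 5}. The candidates containing elements of all these cycle types are D_5 (5T2) of order 10, A_5 (5T4) of order 60; the others are excluded. The observed types are precisely the cycle types that occur in D_5 (5T2) (apart from the identity). Each of the other remaining candidates has further cycle types, and by the Chebotarev density theorem the matching factorization patterns would occur for a proportion of primes equal to their share of the group: A_5 (5T4) additionally contains elements of type 3+1+1 (20 of its 60 elements, about 33% of primes). None of the 23 primes tested shows any such pattern (for each of these groups the chance of that is below 10^-4), which rules them out. Hence G = D_5 (5T2), of order 10. The Galois group D_5 (5T2) has order 10, so the splitting field has degree 10 over Q.

10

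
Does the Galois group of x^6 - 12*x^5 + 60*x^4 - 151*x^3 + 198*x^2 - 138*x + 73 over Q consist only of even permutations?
The polynomial is irreducible of degree 6 over Q. Its discriminant is -945145936107, which is not a perfect square. A Galois group lies in the alternating group exactly when the discriminant is a square in Q, so the Galois group ((S_3 x S_3) : C_2) is not contained in A_6.

No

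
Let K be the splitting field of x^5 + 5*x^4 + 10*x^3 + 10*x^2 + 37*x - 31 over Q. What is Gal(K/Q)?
The polynomial f is an irreducible quintic over Q, so G = Gal(f/Q) is a transitive subgroup of S_5: one of C_5 (5T1, order 5), D_5 (5T2, order 10), F_20 (5T3, order 20), A_5 (5T4, order 60) or S_5 (5T5, order 120). The discriminant of f is 61018734592, which is not a perfect square, so G is not contained in A_5. The transitive groups of degree 5 not contained in A_5 are: F_20 (5T3, order 20), S_5 (5T5, order 120). By Dedekind's theorem, for a prime p not dividing disc(f) the degrees of the irreducible factors of f mod p form the cycle type of an element of G. Factoring f modulo the 5 such primes p <= 13 (skipping 2, which divides the discriminant), each new pattern first appears at: mod 3: f = (x^5 + 2x^4 + x^3 + x^2 + x + 2), pattern 5; mod 5: f = (x + 3)(x^4 + 2x^3 + 4x^2 + 3x + 3), pattern 4+1; mod 13: f = (x + 4)(x + 8)(x^3 + 6x^2 + 10x + 10), pattern 3+1+1. No other pattern occurs in this range, so the set of observed cycle types is {5, 4+1, 3+1+1}. Among the candidates above, the only group containing elements of all these cycle types is S_5 (5T5) — F_20 (5T3) lacks at least one of them. Hence G = S_5 (5T5), of order 120.

5T5: S_5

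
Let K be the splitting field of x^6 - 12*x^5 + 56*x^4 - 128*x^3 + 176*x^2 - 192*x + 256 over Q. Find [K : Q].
The degree of the splitting field over Q equals the order of the Galois group, so first determine the group. The polynomial f is an irreducible sextic over Q, so G = Gal(f/Q) is one of the 16 transitive subgroups 6T1, ..., 6T16 of S_6. The discriminant of f is -5497558138880000, which is not a perfect square, so G is not contained in A_6. The transitive groups of degree 6 not contained in A_6 are: C_6 (6T1, order 6), S_3 (6T2, order 6), D_6 (6T3, order 12), C_3 x S_3 (6T5, order 18), A_4 x C_2 (6T6, order 24), S_4 (6T8, order 24), S_3 x S_3 (6T9, order 36), S_4 x C_2 (6T11, order 48), (S_3 x S_3) : C_2 (6T13, order 72), PGL(2,5) (6T14, order 120), S_6 (6T16, order 720). By Dedekind's theorem, for a prime p not dividing disc(f) the degrees of the irreducible factors of f mod p form the cycle type of an element of G. Factoring f modulo the 22 such primes p <= 89 (skipping 2, 5, which divide the discriminant), each new pattern first appears at: mod 3: f = (x^3 + x^2 + 2x + 1)(x^3 + 2x^2 + x + 1), pattern 3+3; mod 7: f = (x^2 + x + 4)(x^2 + 3x + 5)(x^2 + 5x + 3), pattern 2+2+2; mod 13: f = (x + 3)(x + 6)(x^4 + 5x^3 + 6x^2 + x + 7), pattern 4+1+1; mod 43: f = (x + 17)(x + 22)(x^2 + 39x + 1)(x^2 + 39x + 20), pattern 2+2+1+1. No other pattern occurs in this range, so the set of observed cycle types is {3+3, 2+2+2, 4+1+1, 2+2+1+1}. The candidates containing elements of all these cycle types are S_4 (6T8) of order 24, S_4 x C_2 (6T11) of order 48, PGL(2,5) (6T14) of order 120, S_6 (6T16) of order 720; the others are excluded. The observed types are precisely the cycle types that occur in S_4 (6T8) (apart from the identity). Each of the other remaining candidates has further cycle types, and by the Chebotarev density theorem the matching factorization patterns would occur for a proportion of primes equal to their share of the group: S_4 x C_2 (6T11) additionally contains elements of type 6, 4+2, 2+1+1+1+1 (17 of its 48 elements, about 35% of primes); PGL(2,5) (6T14) additionally contains elements of type 6, 5+1 (44 of its 120 elements, about 37% of primes); S_6 (6T16) additionally contains elements of type 6, 5+1, 4+2, 3+2+1, 3+1+1+1, 2+1+1+1+1 (529 of its 720 elements, about 73% of primes). None of the 22 primes tested shows any such pattern (for each of these groups the chance of that is below 10^-4), which rules them out. Hence G = S_4 (6T8), of order 24. The Galois group S_4 (6T8) has order 24, so the splitting field has degree 24 over Q.

24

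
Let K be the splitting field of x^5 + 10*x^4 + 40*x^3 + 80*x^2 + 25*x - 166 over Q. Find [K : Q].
60

The degree of the splitting field over Q equals the order of the Galois group, so first determine the group. The polynomial f is an irreducible quintic over Q, so G = Gal(f/Q) is a transitive subgroup of S_5: one of C_5 (5T1, order 5), D_5 (5T2, order 10), F_20 (5T3, order 20), A_5 (5T4, order 60) or S_5 (5T5, order 120). The discriminant of f is 58564000000 = 242000^2, a perfect square, so G is contained in A_5. The transitive groups of degree 5 contained in A_5 are: C_5 (5T1, order 5), D_5 (5T2, order 10), A_5 (5T4, order 60). By Dedekind's theorem, for a prime p not dividing disc(f) the degrees of the irreducible factors of f mod p form the cycle type of an element of G. Factoring f modulo the 3 such primes p <= 13 (skipping 2, 5, 11, which divide the discriminant), each new pattern first appears at: mod 3: f = (x^5 + x^4 + x^3 + 2x^2 + x + 2), pattern 5; mod 13: f = (x + 7)(x + 9)(x^3 + 7x^2 + 8x + 5), pattern 3+1+1. No other pattern occurs in this range, so the set of observed cycle types is {5, 3+1+1}. Among the candidates above, the only group containing elements of all these cycle types is A_5 (5T4) — each of C_5 (5T1), D_5 (5T2) lacks at least one of them. Hence G = A_5 (5T4), of order 60. The Galois group A_5 (5T4) has order 60, so the splitting field has degree 60 over Q.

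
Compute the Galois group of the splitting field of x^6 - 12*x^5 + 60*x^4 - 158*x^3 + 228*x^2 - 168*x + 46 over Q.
S_3 x S_3

The polynomial f is an irreducible sextic over Q, so G = Gal(f/Q) is one of the 16 transitive subgroups 6T1, ..., 6T16 of S_6. The discriminant of f is 5038848, which is not a perfect square, so G is not contained in A_6. The transitive groups of degree 6 not contained in A_6 are: C_6 (6T1, order 6), S_3 (6T2, order 6), D_6 (6T3, order 12), C_3 x S_3 (6T5, order 18), A_4 x C_2 (6T6, order 24), S_4 (6T8, order 24), S_3 x S_3 (6T9, order 36), S_4 x C_2 (6T11, order 48), (S_3 x S_3) : C_2 (6T13, order 72), PGL(2,5) (6T14, order 120), S_6 (6T16, order 720). By Dedekind's theorem, for a prime p not dividing disc(f) the degrees of the irreducible factors of f mod p form the cycle type of an element of G. Factoring f modulo the 23 such primes p <= 97 (skipping 2, 3, which divide the discriminant), each new pattern first appears at: mod 5: f = (x^6 + 3x^5 + 2x^3 + 3x^2 + 2x + 1), pattern 6; mod 11: f = (x + 4)(x + 6)(x^2 + x + 8)(x^2 + 10x + 7), pattern 2+2+1+1; mod 13: f = (x + 5)(x + 6)(x + 9)(x^3 + 7x^2 + 12x + 2), pattern 3+1+1+1; mod 31: f = (x^2 + 13x + 28)(x^2 + 18x + 2)(x^2 + 19x + 13), pattern 2+2+2; mod 97: f = (x^3 + 91x^2 + 12x + 3)(x^3 + 91x^2 + 12x + 80), pattern 3+3. No other pattern occurs in this range, so the set of observed cycle types is {6, 2+2+1+1, 3+1+1+1, 2+2+2, 3+3}. The candidates containing elements of all these cycle types are S_3 x S_3 (6T9) of order 36, (S_3 x S_3) : C_2 (6T13) of order 72, S_6 (6T16) of order 720; the others are excluded. The observed types are precisely the cycle types that occur in S_3 x S_3 (6T9) (apart from the identity). Each of the other remaining candidates has further cycle types, and by the Chebotarev density theorem the matching factorization patterns would occur for a proportion of primes equal to their share of the group: (S_3 x S_3) : C_2 (6T13) additionally contains elements of type 4+2, 3+2+1, 2+1+1+1+1 (36 of its 72 elements, about 50% of primes); S_6 (6T16) additionally contains elements of type 5+1, 4+2, 4+1+1, 3+2+1, 2+1+1+1+1 (459 of its 720 elements, about 64% of primes). None of the 23 primes tested shows any such pattern (for each of these groups the chance of that is below 10^-4), which rules them out. Hence G = S_3 x S_3 (6T9), of order 36.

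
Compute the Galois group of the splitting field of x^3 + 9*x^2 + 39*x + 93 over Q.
The polynomial is an irreducible cubic over Q and its discriminant is -31212, which is not a perfect square. For an irreducible cubic, a non-square discriminant gives Galois group S_3.

S_3 (order 6)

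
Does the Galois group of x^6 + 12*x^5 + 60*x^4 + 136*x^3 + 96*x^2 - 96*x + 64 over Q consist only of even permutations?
No

The polynomial is irreducible of degree 6 over Q. Its discriminant is -190210142896128, which is not a perfect square. A Galois group lies in the alternating group exactly when the discriminant is a square in Q, so the Galois group (C_3 x S_3) is not contained in A_6.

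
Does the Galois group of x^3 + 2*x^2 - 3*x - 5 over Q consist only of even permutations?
Yes

The polynomial is irreducible of degree 3 over Q. Its discriminant is 169 = 13^2, a perfect square. A Galois group lies in the alternating group exactly when the discriminant is a square in Q, so the Galois group (C_3) is contained in A_3.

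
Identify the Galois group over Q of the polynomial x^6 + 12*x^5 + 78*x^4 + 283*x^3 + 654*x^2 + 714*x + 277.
6T5: C_3 x S_3

The polynomial f is an irreducible sextic over Q, so G = Gal(f/Q) is one of the 16 transitive subgroups 6T1, ..., 6T16 of S_6. The discriminant of f is -401254544639403, which is not a perfect square, so G is not contained in A_6. The transitive groups of degree 6 not contained in A_6 are: C_6 (6T1, order 6), S_3 (6T2, order 6), D_6 (6T3, order 12), C_3 x S_3 (6T5, order 18), A_4 x C_2 (6T6, order 24), S_4 (6T8, order 24), S_3 x S_3 (6T9, order 36), S_4 x C_2 (6T11, order 48), (S_3 x S_3) : C_2 (6T13, order 72), PGL(2,5) (6T14, order 120), S_6 (6T16, order 720). By Dedekind's theorem, for a prime p not dividing disc(f) the degrees of the irreducible factors of f mod p form the cycle type of an element of G. Factoring f modulo the 33 such primes p <= 151 (skipping 3, 7, 13, which divide the discriminant), each new pattern first appears at: mod 2: f = (x^6 + x^3 + 1), pattern 6; mod 17: f = (x^2 + 5x + 13)(x^2 + 10x + 5)(x^2 + 14x + 4), pattern 2+2+2; mod 19: f = (x^3 + 6x^2 + 9x + 11)(x^3 + 6x^2 + 14x + 1), pattern 3+3; mod 31: f = (x + 5)(x + 11)(x + 21)(x^3 + 6x^2 + 23x + 23), pattern 3+1+1+1; mod 73: f = (x + 3)(x + 13)(x + 19)(x + 25)(x + 47)(x + 51), pattern 1+1+1+1+1+1. No other pattern occurs in this range, so the set of observed cycle types is {6, 2+2+2, 3+3, 3+1+1+1, 1+1+1+1+1+1}. The candidates containing elements of all these cycle types are C_3 x S_3 (6T5) of order 18, S_3 x S_3 (6T9) of order 36, (S_3 x S_3) : C_2 (6T13) of order 72, S_6 (6T16) of order 720; the others are excluded. The observed types are precisely the cycle types that occur in C_3 x S_3 (6T5). Each of the other remaining candidates has further cycle types, and by the Chebotarev density theorem the matching factorization patterns would occur for a proportion of primes equal to their share of the group: S_3 x S_3 (6T9) additionally contains elements of type 2+2+1+1 (9 of its 36 elements, about 25% of primes); (S_3 x S_3) : C_2 (6T13) additionally contains elements of type 4+2, 3+2+1, 2+2+1+1, 2+1+1+1+1 (45 of its 72 elements, about 62% of primes); S_6 (6T16) additionally contains elements of type 5+1, 4+2, 4+1+1, 3+2+1, 2+2+1+1, 2+1+1+1+1 (504 of its 720 elements, about 70% of primes). None of the 33 primes tested shows any such pattern (for each of these groups the chance of that is below 10^-4), which rules them out. Hence G = C_3 x S_3 (6T5), of order 18.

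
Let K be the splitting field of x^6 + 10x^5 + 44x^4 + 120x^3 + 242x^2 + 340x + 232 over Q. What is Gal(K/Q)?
The polynomial f is an irreducible sextic over Q, so G = Gal(f/Q) is one of the 16 transitive subgroups 6T1, ..., 6T16 of S_6. The discriminant of f is -4014080000, which is not a perfect square, so G is not contained in A_6. The transitive groups of degree 6 not contained in A_6 are: C_6 (6T1, order 6), S_3 (6T2, order 6), D_6 (6T3, order 12), C_3 x S_3 (6T5, order 18), A_4 x C_2 (6T6, order 24), S_4 (6T8, order 24), S_3 x S_3 (6T9, order 36), S_4 x C_2 (6T11, order 48), (S_3 x S_3) : C_2 (6T13, order 72), PGL(2,5) (6T14, order 120), S_6 (6T16, order 720). By Dedekind's theorem, for a prime p not dividing disc(f) the degrees of the irreducible factors of f mod p form the cycle type of an element of G. Factoring f modulo the 22 such primes p <= 97 (skipping 2, 5, 7, which divide the discriminant), each new pattern first appears at: mod 3: f = (x^3 + 2x + 2)(x^3 + x^2 + 2), pattern 3+3; mod 13: f = (x + 3)(x + 8)(x^4 + 12x^3 + 5x^2 + 11x + 1), pattern 4+1+1; mod 37: f = (x^2 + 9x + 35)(x^2 + 11x + 6)(x^2 + 27x + 30), pattern 2+2+2; mod 43: f = (x + 18)(x + 42)(x^2 + 12x + 40)(x^2 + 24x + 25), pattern 2+2+1+1. No other pattern occurs in this range, so the set of observed cycle types is {3+3, 4+1+1, 2+2+2, 2+2+1+1}. The candidates containing elements of all these cycle types are S_4 (6T8) of order 24, S_4 x C_2 (6T11) of order 48, PGL(2,5) (6T14) of order 120, S_6 (6T16) of order 720; the others are excluded. The observed types are precisely the cycle types that occur in S_4 (6T8) (apart from the identity). Each of the other remaining candidates has further cycle types, and by the Chebotarev density theorem the matching factorization patterns would occur for a proportion of primes equal to their share of the group: S_4 x C_2 (6T11) additionally contains elements of type 6, 4+2, 2+1+1+1+1 (17 of its 48 elements, about 35% of primes); PGL(2,5) (6T14) additionally contains elements of type 6, 5+1 (44 of its 120 elements, about 37% of primes); S_6 (6T16) additionally contains elements of type 6, 5+1, 4+2, 3+2+1, 3+1+1+1, 2+1+1+1+1 (529 of its 720 elements, about 73% of primes). None of the 22 primes tested shows any such pattern (for each of these groups the chance of that is below 10^-4), which rules them out. Hence G = S_4 (6T8), of order 24.

6T8: S_4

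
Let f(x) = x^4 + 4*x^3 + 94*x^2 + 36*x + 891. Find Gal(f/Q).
The polynomial is an irreducible quartic over Q and its discriminant is 417800374272, which is not a perfect square, so the Galois group is not contained in A_4. The resolvent cubic y^3 - 94*y^2 - 3420*y + 319464 has exactly one rational root, so the Galois group is C_4 or D_4. The quartic remains irreducible over Q(sqrt(disc)), so the group is D_4.

4T3: D_4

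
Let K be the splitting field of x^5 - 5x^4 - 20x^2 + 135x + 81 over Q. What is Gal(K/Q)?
The polynomial f is an irreducible quintic over Q, so G = Gal(f/Q) is a transitive subgroup of S_5: one of C_5 (5T1, order 5), D_5 (5T2, order 10), F_20 (5T3, order 20), A_5 (5T4, order 60) or S_5 (5T5, order 120). The discriminant of f is 1327104000000 = 1152000^2, a perfect square, so G is contained in A_5. The transitive groups of degree 5 contained in A_5 are: C_5 (5T1, order 5), D_5 (5T2, order 10), A_5 (5T4, order 60). By Dedekind's theorem, for a prime p not dividing disc(f) the degrees of the irreducible factors of f mod p form the cycle type of an element of G. Factoring f modulo the 23 such primes p <= 101 (skipping 2, 3, 5, which divide the discriminant), each new pattern first appears at: mod 7: f = (x^5 + 2x^4 + x^2 + 2x + 4), pattern 5; mod 17: f = (x + 5)(x^2 + 8x + 6)(x^2 + 16x + 1), pattern 2+2+1. No other pattern occurs in this range, so the set of observed cycle types is {5, 2+2+1}. The candidates containing elements of all these cycle types are D_5 (5T2) of order 10, A_5 (5T4) of order 60; the others are excluded. The observed types are precisely the cycle types that occur in D_5 (5T2) (apart from the identity). Each of the other remaining candidates has further cycle types, and by the Chebotarev density theorem the matching factorization patterns would occur for a proportion of primes equal to their share of the group: A_5 (5T4) additionally contains elements of type 3+1+1 (20 of its 60 elements, about 33% of primes). None of the 23 primes tested shows any such pattern (for each of these groups the chance of that is below 10^-4), which rules them out. Hence G = D_5 (5T2), of order 10.

D_5, the dihedral group of order 10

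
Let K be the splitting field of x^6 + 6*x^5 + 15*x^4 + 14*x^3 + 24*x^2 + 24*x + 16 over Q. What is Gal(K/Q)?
The polynomial f is an irreducible sextic over Q, so G = Gal(f/Q) is one of the 16 transitive subgroups 6T1, ..., 6T16 of S_6. The discriminant of f is -1160950579200, which is not a perfect square, so G is not contained in A_6. The transitive groups of degree 6 not contained in A_6 are: C_6 (6T1, order 6), S_3 (6T2, order 6), D_6 (6T3, order 12), C_3 x S_3 (6T5, order 18), A_4 x C_2 (6T6, order 24), S_4 (6T8, order 24), S_3 x S_3 (6T9, order 36), S_4 x C_2 (6T11, order 48), (S_3 x S_3) : C_2 (6T13, order 72), PGL(2,5) (6T14, order 120), S_6 (6T16, order 720). By Dedekind's theorem, for a prime p not dividing disc(f) the degrees of the irreducible factors of f mod p form the cycle type of an element of G. Factoring f modulo the 23 such primes p <= 101 (skipping 2, 3, 5, which divide the discriminant), each new pattern first appears at: mod 7: f = (x^3 + 3x^2 + 2x + 2)(x^3 + 3x^2 + 4x + 1), pattern 3+3; mod 11: f = (x^2 + 4x + 8)(x^2 + 6x + 7)(x^2 + 7x + 5), pattern 2+2+2; mod 61: f = (x + 7)(x + 13)(x + 15)(x + 19)(x + 36)(x + 38), pattern 1+1+1+1+1+1. No other pattern occurs in this range, so the set of observed cycle types is {3+3, 2+2+2, 1+1+1+1+1+1}. The candidates containing elements of all these cycle types are C_6 (6T1) of order 6, S_3 (6T2) of order 6, D_6 (6T3) of order 12, C_3 x S_3 (6T5) of order 18, A_4 x C_2 (6T6) of order 24, S_4 (6T8) of order 24, S_3 x S_3 (6T9) of order 36, S_4 x C_2 (6T11) of order 48, (S_3 x S_3) : C_2 (6T13) of order 72, PGL(2,5) (6T14) of order 120, S_6 (6T16) of order 720; the others are excluded. The observed types are precisely the cycle types that occur in S_3 (6T2). Each of the other remaining candidates has further cycle types, and by the Chebotarev density theorem the matching factorization patterns would occur for a proportion of primes equal to their share of the group: C_6 (6T1) additionally contains elements of type 6 (2 of its 6 elements, about 33% of primes); D_6 (6T3) additionally contains elements of type 6, 2+2+1+1 (5 of its 12 elements, about 42% of primes); C_3 x S_3 (6T5) additionally contains elements of type 6, 3+1+1+1 (10 of its 18 elements, about 56% of primes); A_4 x C_2 (6T6) additionally contains elements of type 6, 2+2+1+1, 2+1+1+1+1 (14 of its 24 elements, about 58% of primes); S_4 (6T8) additionally contains elements of type 4+1+1, 2+2+1+1 (9 of its 24 elements, about 38% of primes); S_3 x S_3 (6T9) additionally contains elements of type 6, 3+1+1+1, 2+2+1+1 (25 of its 36 elements, about 69% of primes); S_4 x C_2 (6T11) additionally contains elements of type 6, 4+2, 4+1+1, 2+2+1+1, 2+1+1+1+1 (32 of its 48 elements, about 67% of primes); (S_3 x S_3) : C_2 (6T13) additionally contains elements of type 6, 4+2, 3+2+1, 3+1+1+1, 2+2+1+1, 2+1+1+1+1 (61 of its 72 elements, about 85% of primes); PGL(2,5) (6T14) additionally contains elements of type 6, 5+1, 4+1+1, 2+2+1+1 (89 of its 120 elements, about 74% of primes); S_6 (6T16) additionally contains elements of type 6, 5+1, 4+2, 4+1+1, 3+2+1, 3+1+1+1, 2+2+1+1, 2+1+1+1+1 (664 of its 720 elements, about 92% of primes). None of the 23 primes tested shows any such pattern (for each of these groups the chance of that is below 10^-4), which rules them out. Hence G = S_3 (6T2), of order 6.

6T2: S_3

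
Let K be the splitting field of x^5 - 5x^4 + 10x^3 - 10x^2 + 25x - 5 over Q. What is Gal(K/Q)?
A_5, the alternating group on 5 letters

The polynomial f is an irreducible quintic over Q, so G = Gal(f/Q) is a transitive subgroup of S_5: one of C_5 (5T1, order 5), D_5 (5T2, order 10), F_20 (5T3, order 20), A_5 (5T4, order 60) or S_5 (5T5, order 120). The discriminant of f is 1024000000 = 32000^2, a perfect square, so G is contained in A_5. The transitive groups of degree 5 contained in A_5 are: C_5 (5T1, order 5), D_5 (5T2, order 10), A_5 (5T4, order 60). By Dedekind's theorem, for a prime p not dividing disc(f) the degrees of the irreducible factors of f mod p form the cycle type of an element of G. Factoring f modulo the 2 such primes p <= 7 (skipping 2, 5, which divide the discriminant), each new pattern first appears at: mod 3: f = (x^5 + x^4 + x^3 + 2x^2 + x + 1), pattern 5; mod 7: f = (x + 1)(x + 2)(x^3 + 6x^2 + 4x + 1), pattern 3+1+1. No other pattern occurs in this range, so the set of observed cycle types is {5, 3+1+1}. Among the candidates above, the only group containing elements of all these cycle types is A_5 (5T4) — each of C_5 (5T1), D_5 (5T2) lacks at least one of them. Hence G = A_5 (5T4), of order 60.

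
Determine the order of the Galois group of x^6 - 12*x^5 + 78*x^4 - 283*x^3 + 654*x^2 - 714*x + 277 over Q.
18

The degree of the splitting field over Q equals the order of the Galois group, so first determine the group. The polynomial f is an irreducible sextic over Q, so G = Gal(f/Q) is one of the 16 transitive subgroups 6T1, ..., 6T16 of S_6. The discriminant of f is -401254544639403, which is not a perfect square, so G is not contained in A_6. The transitive groups of degree 6 not contained in A_6 are: C_6 (6T1, order 6), S_3 (6T2, order 6), D_6 (6T3, order 12), C_3 x S_3 (6T5, order 18), A_4 x C_2 (6T6, order 24), S_4 (6T8, order 24), S_3 x S_3 (6T9, order 36), S_4 x C_2 (6T11, order 48), (S_3 x S_3) : C_2 (6T13, order 72), PGL(2,5) (6T14, order 120), S_6 (6T16, order 720). By Dedekind's theorem, for a prime p not dividing disc(f) the degrees of the irreducible factors of f mod p form the cycle type of an element of G. Factoring f modulo the 33 such primes p <= 151 (skipping 3, 7, 13, which divide the discriminant), each new pattern first appears at: mod 2: f = (x^6 + x^3 + 1), pattern 6; mod 17: f = (x^2 + 3x + 4)(x^2 + 7x + 5)(x^2 + 12x + 13), pattern 2+2+2; mod 19: f = (x^3 + 13x^2 + 9x + 8)(x^3 + 13x^2 + 14x + 18), pattern 3+3; mod 31: f = (x + 10)(x + 20)(x + 26)(x^3 + 25x^2 + 23x + 8), pattern 3+1+1+1; mod 73: f = (x + 22)(x + 26)(x + 48)(x + 54)(x + 60)(x + 70), pattern 1+1+1+1+1+1. No other pattern occurs in this range, so the set of observed cycle types is {6, 2+2+2, 3+3, 3+1+1+1, 1+1+1+1+1+1}. The candidates containing elements of all these cycle types are C_3 x S_3 (6T5) of order 18, S_3 x S_3 (6T9) of order 36, (S_3 x S_3) : C_2 (6T13) of order 72, S_6 (6T16) of order 720; the others are excluded. The observed types are precisely the cycle types that occur in C_3 x S_3 (6T5). Each of the other remaining candidates has further cycle types, and by the Chebotarev density theorem the matching factorization patterns would occur for a proportion of primes equal to their share of the group: S_3 x S_3 (6T9) additionally contains elements of type 2+2+1+1 (9 of its 36 elements, about 25% of primes); (S_3 x S_3) : C_2 (6T13) additionally contains elements of type 4+2, 3+2+1, 2+2+1+1, 2+1+1+1+1 (45 of its 72 elements, about 62% of primes); S_6 (6T16) additionally contains elements of type 5+1, 4+2, 4+1+1, 3+2+1, 2+2+1+1, 2+1+1+1+1 (504 of its 720 elements, about 70% of primes). None of the 33 primes tested shows any such pattern (for each of these groups the chance of that is below 10^-4), which rules them out. Hence G = C_3 x S_3 (6T5), of order 18. The Galois group C_3 x S_3 (6T5) has order 18, so the splitting field has degree 18 over Q.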